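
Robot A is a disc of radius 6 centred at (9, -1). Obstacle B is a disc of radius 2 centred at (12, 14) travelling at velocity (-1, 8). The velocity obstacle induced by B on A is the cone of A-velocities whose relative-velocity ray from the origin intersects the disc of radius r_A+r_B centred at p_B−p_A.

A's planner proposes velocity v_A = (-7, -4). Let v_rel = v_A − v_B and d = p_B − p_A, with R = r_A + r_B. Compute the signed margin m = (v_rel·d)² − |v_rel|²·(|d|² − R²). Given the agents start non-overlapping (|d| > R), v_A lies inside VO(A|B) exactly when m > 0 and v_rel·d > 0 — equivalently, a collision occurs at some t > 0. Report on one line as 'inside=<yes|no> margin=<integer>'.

d = (3, 15),  |d|² = 234;  R = 6+2 = 8,  c = 234−8² = 170
v_rel = (-6, -12),  |v_rel|² = 180;  v_rel·d = (-6)·(3) + (-12)·(15) = -198
180·t² + 396·t + 170 = 0  ⇒  m = (-198)² − 180·170 = 8604
m = 8604 > 0,  v_rel·d = -198 < 0  ⇒  outside

inside=no margin=8604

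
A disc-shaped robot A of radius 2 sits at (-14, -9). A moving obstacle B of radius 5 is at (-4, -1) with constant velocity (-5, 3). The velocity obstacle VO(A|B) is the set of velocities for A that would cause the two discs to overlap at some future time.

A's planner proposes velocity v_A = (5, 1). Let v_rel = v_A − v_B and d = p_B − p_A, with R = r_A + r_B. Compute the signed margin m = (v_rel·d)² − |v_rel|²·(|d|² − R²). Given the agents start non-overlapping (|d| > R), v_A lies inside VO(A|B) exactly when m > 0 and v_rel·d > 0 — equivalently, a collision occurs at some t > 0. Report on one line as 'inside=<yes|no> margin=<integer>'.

d = (10, 8),  |d|² = 164;  R = 2+5 = 7,  c = 164−7² = 115
v_rel = (10, -2),  |v_rel|² = 104;  v_rel·d = (10)·(10) + (-2)·(8) = 84
104·t² − 168·t + 115 = 0  ⇒  m = 84² − 104·115 = -4904
m = -4904 < 0,  v_rel·d = 84 > 0  ⇒  outside

inside=no margin=-4904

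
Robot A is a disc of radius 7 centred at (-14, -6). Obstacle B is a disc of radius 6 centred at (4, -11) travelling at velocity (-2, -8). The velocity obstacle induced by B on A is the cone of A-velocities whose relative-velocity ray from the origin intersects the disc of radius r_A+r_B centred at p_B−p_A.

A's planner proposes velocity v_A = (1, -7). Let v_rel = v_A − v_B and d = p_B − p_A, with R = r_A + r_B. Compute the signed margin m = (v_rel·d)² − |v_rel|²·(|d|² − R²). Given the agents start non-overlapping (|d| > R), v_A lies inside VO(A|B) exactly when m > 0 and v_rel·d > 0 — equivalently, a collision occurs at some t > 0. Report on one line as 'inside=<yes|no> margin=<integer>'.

d = (18, -5),  |d|² = 349;  R = 7+6 = 13,  c = 349−13² = 180
v_rel = (3, 1),  |v_rel|² = 10;  v_rel·d = (3)·(18) + (1)·(-5) = 49
10·t² − 98·t + 180 = 0  ⇒  m = 49² − 10·180 = 601
m = 601 > 0,  v_rel·d = 49 > 0  ⇒  inside

inside=yes margin=601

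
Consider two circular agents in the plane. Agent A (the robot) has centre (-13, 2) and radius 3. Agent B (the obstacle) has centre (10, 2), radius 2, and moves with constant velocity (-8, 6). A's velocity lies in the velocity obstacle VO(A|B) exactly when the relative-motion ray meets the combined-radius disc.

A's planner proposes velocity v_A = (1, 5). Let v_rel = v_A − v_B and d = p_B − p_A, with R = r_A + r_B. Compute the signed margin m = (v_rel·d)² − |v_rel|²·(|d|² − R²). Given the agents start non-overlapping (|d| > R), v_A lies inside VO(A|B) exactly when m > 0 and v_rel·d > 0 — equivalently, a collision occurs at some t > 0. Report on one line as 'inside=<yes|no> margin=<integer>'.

d = (23, 0),  |d|² = 529;  R = 3+2 = 5,  c = 529−5² = 504
v_rel = (9, -1),  |v_rel|² = 82;  v_rel·d = (9)·(23) + (-1)·(0) = 207
82·t² − 414·t + 504 = 0  ⇒  m = 207² − 82·504 = 1521
m = 1521 > 0,  v_rel·d = 207 > 0  ⇒  inside

inside=yes margin=1521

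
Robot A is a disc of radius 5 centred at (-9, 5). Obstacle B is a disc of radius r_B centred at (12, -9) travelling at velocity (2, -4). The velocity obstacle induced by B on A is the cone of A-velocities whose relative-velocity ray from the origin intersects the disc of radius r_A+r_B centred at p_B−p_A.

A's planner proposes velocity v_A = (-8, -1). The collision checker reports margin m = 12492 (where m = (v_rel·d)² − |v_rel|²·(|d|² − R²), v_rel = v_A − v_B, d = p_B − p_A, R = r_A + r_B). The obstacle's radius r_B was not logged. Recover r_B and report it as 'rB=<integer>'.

m = 12492
d = (21, -14);  v_rel = (-10, 3),  |v_rel|² = 109
v_rel×d = (-10)·(-14) − (3)·(21) = 77
since m = R²·109 − 77²:  R² = (5929 + 12492) / 109 = 169
R = √169 = 13  ⇒  r_B = 13 − 5 = 8

rB=8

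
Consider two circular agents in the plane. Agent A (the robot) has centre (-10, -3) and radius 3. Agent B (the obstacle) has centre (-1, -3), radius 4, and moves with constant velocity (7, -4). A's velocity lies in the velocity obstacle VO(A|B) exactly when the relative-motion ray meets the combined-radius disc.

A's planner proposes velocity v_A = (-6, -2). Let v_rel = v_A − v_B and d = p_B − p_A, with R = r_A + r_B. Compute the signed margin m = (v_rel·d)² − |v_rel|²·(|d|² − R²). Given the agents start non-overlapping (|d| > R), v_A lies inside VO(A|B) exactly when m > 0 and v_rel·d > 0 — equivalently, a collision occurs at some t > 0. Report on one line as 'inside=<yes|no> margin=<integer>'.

d = (9, 0),  |d|² = 81;  R = 3+4 = 7,  c = 81−7² = 32
v_rel = (-13, 2),  |v_rel|² = 173;  v_rel·d = (-13)·(9) + (2)·(0) = -117
173·t² + 234·t + 32 = 0  ⇒  m = (-117)² − 173·32 = 8153
m = 8153 > 0,  v_rel·d = -117 < 0  ⇒  outside

inside=no margin=8153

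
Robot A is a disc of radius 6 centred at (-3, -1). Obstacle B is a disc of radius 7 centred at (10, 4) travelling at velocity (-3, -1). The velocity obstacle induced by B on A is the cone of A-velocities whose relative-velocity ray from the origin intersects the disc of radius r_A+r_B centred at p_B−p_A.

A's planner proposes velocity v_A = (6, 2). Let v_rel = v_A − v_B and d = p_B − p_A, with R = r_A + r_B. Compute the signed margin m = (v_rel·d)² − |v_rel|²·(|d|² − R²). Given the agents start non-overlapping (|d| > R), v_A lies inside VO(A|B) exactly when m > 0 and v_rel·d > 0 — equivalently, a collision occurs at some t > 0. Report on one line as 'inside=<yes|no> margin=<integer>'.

d = (13, 5),  |d|² = 194;  R = 6+7 = 13,  c = 194−13² = 25
v_rel = (9, 3),  |v_rel|² = 90;  v_rel·d = (9)·(13) + (3)·(5) = 132
90·t² − 264·t + 25 = 0  ⇒  m = 132² − 90·25 = 15174
m = 15174 > 0,  v_rel·d = 132 > 0  ⇒  inside

inside=yes margin=15174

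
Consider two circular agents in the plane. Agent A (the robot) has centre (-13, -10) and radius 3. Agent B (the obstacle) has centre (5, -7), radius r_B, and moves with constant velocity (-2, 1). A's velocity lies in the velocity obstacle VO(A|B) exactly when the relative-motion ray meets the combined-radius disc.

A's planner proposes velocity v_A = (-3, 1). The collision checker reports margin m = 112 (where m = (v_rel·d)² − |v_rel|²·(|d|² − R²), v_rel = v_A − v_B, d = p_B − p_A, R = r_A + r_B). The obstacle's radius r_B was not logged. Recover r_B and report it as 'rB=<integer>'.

m = 112
d = (18, 3);  v_rel = (-1, 0),  |v_rel|² = 1
v_rel×d = (-1)·(3) − (0)·(18) = -3
since m = R²·1 − (-3)²:  R² = (9 + 112) / 1 = 121
R = √121 = 11  ⇒  r_B = 11 − 3 = 8

rB=8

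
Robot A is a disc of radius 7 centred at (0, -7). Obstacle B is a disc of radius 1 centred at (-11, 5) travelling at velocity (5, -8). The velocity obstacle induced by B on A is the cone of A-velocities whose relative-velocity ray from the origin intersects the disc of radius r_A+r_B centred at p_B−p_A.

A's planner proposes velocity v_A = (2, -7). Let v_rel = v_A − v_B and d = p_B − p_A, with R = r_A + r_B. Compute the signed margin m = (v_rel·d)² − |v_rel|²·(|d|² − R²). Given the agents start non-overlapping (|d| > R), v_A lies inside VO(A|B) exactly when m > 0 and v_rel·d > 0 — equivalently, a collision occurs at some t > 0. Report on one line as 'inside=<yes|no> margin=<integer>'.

d = (-11, 12),  |d|² = 265;  R = 7+1 = 8,  c = 265−8² = 201
v_rel = (-3, 1),  |v_rel|² = 10;  v_rel·d = (-3)·(-11) + (1)·(12) = 45
10·t² − 90·t + 201 = 0  ⇒  m = 45² − 10·201 = 15
m = 15 > 0,  v_rel·d = 45 > 0  ⇒  inside

inside=yes margin=15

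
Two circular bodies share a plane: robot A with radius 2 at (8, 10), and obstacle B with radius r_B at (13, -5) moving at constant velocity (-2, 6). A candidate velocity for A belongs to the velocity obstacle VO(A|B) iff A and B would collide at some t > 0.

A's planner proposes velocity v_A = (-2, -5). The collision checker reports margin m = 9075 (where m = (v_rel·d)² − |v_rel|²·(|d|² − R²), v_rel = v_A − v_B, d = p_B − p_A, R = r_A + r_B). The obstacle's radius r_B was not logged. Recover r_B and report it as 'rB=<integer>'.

m = 9075
d = (5, -15);  v_rel = (0, -11),  |v_rel|² = 121
v_rel×d = (0)·(-15) − (-11)·(5) = 55
since m = R²·121 − 55²:  R² = (3025 + 9075) / 121 = 100
R = √100 = 10  ⇒  r_B = 10 − 2 = 8

rB=8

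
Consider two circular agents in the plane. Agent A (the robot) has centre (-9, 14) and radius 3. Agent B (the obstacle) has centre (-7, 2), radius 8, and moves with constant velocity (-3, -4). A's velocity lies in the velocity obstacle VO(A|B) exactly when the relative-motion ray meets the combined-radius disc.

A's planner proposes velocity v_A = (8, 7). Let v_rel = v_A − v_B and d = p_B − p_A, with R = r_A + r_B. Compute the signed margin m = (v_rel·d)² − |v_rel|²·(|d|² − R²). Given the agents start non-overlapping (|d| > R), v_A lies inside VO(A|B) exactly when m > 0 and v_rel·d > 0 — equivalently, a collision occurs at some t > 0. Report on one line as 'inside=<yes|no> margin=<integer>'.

d = (2, -12),  |d|² = 148;  R = 3+8 = 11,  c = 148−11² = 27
v_rel = (11, 11),  |v_rel|² = 242;  v_rel·d = (11)·(2) + (11)·(-12) = -110
242·t² + 220·t + 27 = 0  ⇒  m = (-110)² − 242·27 = 5566
m = 5566 > 0,  v_rel·d = -110 < 0  ⇒  outside

inside=no margin=5566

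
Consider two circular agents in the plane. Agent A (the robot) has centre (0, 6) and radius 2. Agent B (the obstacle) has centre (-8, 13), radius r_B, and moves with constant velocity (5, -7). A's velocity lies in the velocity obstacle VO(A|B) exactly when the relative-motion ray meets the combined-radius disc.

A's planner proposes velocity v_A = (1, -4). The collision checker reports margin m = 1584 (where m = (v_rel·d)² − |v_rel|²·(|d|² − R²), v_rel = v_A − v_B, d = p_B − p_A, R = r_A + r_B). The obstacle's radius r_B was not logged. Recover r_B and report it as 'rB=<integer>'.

m = 1584
d = (-8, 7);  v_rel = (-4, 3),  |v_rel|² = 25
v_rel×d = (-4)·(7) − (3)·(-8) = -4
since m = R²·25 − (-4)²:  R² = (16 + 1584) / 25 = 64
R = √64 = 8  ⇒  r_B = 8 − 2 = 6

rB=6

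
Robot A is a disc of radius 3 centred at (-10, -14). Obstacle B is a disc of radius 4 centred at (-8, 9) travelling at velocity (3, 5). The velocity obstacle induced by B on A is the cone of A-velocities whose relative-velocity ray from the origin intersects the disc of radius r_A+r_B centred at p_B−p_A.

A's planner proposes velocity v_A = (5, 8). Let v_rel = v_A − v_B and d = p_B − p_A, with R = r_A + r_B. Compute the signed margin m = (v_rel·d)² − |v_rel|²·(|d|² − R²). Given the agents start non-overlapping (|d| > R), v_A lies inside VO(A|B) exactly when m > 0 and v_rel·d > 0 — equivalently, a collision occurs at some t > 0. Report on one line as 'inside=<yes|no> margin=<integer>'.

d = (2, 23),  |d|² = 533;  R = 3+4 = 7,  c = 533−7² = 484
v_rel = (2, 3),  |v_rel|² = 13;  v_rel·d = (2)·(2) + (3)·(23) = 73
13·t² − 146·t + 484 = 0  ⇒  m = 73² − 13·484 = -963
m = -963 < 0,  v_rel·d = 73 > 0  ⇒  outside

inside=no margin=-963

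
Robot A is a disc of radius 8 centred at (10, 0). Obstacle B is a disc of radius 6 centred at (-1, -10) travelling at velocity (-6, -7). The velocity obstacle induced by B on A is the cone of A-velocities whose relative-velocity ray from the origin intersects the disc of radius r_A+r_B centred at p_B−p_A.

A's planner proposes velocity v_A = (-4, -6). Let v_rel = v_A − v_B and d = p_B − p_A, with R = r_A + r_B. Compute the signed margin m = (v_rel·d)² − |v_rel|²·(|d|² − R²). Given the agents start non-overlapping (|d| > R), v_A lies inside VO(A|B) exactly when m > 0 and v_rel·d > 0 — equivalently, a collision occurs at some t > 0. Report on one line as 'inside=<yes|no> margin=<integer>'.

d = (-11, -10),  |d|² = 221;  R = 8+6 = 14,  c = 221−14² = 25
v_rel = (2, 1),  |v_rel|² = 5;  v_rel·d = (2)·(-11) + (1)·(-10) = -32
5·t² + 64·t + 25 = 0  ⇒  m = (-32)² − 5·25 = 899
m = 899 > 0,  v_rel·d = -32 < 0  ⇒  outside

inside=no margin=899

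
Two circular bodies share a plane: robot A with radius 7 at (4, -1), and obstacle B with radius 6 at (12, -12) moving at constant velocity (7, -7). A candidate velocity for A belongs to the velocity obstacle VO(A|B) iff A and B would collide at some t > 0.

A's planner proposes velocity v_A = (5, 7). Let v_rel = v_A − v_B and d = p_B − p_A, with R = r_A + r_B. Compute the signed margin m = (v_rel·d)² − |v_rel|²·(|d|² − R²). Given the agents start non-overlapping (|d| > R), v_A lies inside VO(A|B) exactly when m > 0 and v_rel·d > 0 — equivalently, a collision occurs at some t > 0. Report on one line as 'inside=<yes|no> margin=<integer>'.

d = (8, -11),  |d|² = 185;  R = 7+6 = 13,  c = 185−13² = 16
v_rel = (-2, 14),  |v_rel|² = 200;  v_rel·d = (-2)·(8) + (14)·(-11) = -170
200·t² + 340·t + 16 = 0  ⇒  m = (-170)² − 200·16 = 25700
m = 25700 > 0,  v_rel·d = -170 < 0  ⇒  outside

inside=no margin=25700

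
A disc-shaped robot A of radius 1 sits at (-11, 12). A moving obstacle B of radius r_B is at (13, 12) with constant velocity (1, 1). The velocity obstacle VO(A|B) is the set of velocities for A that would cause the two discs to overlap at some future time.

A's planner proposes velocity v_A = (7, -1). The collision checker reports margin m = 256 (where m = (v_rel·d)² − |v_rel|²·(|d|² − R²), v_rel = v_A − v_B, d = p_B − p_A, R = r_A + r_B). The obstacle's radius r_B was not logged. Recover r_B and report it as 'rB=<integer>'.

m = 256
d = (24, 0);  v_rel = (6, -2),  |v_rel|² = 40
v_rel×d = (6)·(0) − (-2)·(24) = 48
since m = R²·40 − 48²:  R² = (2304 + 256) / 40 = 64
R = √64 = 8  ⇒  r_B = 8 − 1 = 7

rB=7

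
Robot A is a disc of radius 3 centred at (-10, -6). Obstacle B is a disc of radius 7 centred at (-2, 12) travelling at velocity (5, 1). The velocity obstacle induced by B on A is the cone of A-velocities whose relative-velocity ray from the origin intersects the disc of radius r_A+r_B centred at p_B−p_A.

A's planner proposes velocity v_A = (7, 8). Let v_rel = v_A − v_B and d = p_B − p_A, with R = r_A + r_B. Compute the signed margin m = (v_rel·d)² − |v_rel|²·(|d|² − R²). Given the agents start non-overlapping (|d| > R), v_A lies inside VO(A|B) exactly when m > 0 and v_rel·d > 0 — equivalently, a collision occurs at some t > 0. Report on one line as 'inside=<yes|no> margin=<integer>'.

d = (8, 18),  |d|² = 388;  R = 3+7 = 10,  c = 388−10² = 288
v_rel = (2, 7),  |v_rel|² = 53;  v_rel·d = (2)·(8) + (7)·(18) = 142
53·t² − 284·t + 288 = 0  ⇒  m = 142² − 53·288 = 4900
m = 4900 > 0,  v_rel·d = 142 > 0  ⇒  inside

inside=yes margin=4900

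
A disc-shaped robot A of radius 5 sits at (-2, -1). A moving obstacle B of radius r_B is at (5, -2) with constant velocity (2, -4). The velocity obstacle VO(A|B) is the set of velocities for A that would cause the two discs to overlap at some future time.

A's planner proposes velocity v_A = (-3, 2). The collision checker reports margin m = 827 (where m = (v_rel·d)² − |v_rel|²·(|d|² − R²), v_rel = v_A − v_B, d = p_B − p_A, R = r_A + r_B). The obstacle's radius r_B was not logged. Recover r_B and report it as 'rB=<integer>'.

m = 827
d = (7, -1);  v_rel = (-5, 6),  |v_rel|² = 61
v_rel×d = (-5)·(-1) − (6)·(7) = -37
since m = R²·61 − (-37)²:  R² = (1369 + 827) / 61 = 36
R = √36 = 6  ⇒  r_B = 6 − 5 = 1

rB=1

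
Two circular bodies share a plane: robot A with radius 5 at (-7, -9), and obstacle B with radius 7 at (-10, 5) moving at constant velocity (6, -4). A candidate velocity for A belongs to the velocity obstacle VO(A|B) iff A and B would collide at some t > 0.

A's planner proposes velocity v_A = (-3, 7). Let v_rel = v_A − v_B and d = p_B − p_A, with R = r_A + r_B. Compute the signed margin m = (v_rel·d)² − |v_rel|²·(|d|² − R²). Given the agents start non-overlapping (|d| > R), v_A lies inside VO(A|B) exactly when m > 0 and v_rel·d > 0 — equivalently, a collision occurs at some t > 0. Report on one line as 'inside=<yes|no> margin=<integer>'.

d = (-3, 14),  |d|² = 205;  R = 5+7 = 12,  c = 205−12² = 61
v_rel = (-9, 11),  |v_rel|² = 202;  v_rel·d = (-9)·(-3) + (11)·(14) = 181
202·t² − 362·t + 61 = 0  ⇒  m = 181² − 202·61 = 20439
m = 20439 > 0,  v_rel·d = 181 > 0  ⇒  inside

inside=yes margin=20439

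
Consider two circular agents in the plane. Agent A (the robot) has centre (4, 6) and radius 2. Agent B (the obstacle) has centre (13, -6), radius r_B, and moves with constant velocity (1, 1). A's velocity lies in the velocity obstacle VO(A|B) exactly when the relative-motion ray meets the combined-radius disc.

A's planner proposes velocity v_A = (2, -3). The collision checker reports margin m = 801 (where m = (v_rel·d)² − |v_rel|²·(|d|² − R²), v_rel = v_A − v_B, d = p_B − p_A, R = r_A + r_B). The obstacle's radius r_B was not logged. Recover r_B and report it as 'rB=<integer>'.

m = 801
d = (9, -12);  v_rel = (1, -4),  |v_rel|² = 17
v_rel×d = (1)·(-12) − (-4)·(9) = 24
since m = R²·17 − 24²:  R² = (576 + 801) / 17 = 81
R = √81 = 9  ⇒  r_B = 9 − 2 = 7

rB=7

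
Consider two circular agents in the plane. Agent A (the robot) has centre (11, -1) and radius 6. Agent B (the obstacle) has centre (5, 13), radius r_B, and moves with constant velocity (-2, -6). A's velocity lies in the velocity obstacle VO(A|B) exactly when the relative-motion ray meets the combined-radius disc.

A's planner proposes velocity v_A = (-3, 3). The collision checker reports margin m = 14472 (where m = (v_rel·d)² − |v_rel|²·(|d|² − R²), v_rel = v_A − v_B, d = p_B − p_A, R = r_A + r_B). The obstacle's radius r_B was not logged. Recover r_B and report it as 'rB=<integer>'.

m = 14472
d = (-6, 14);  v_rel = (-1, 9),  |v_rel|² = 82
v_rel×d = (-1)·(14) − (9)·(-6) = 40
since m = R²·82 − 40²:  R² = (1600 + 14472) / 82 = 196
R = √196 = 14  ⇒  r_B = 14 − 6 = 8

rB=8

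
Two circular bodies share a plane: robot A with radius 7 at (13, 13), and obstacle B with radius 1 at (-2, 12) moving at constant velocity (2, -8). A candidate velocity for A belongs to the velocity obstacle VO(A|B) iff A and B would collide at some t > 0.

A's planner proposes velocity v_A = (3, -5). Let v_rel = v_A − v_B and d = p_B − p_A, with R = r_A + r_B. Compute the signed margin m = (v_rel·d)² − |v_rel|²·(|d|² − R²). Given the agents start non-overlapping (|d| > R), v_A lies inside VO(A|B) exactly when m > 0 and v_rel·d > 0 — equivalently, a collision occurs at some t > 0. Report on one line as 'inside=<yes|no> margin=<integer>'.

d = (-15, -1),  |d|² = 226;  R = 7+1 = 8,  c = 226−8² = 162
v_rel = (1, 3),  |v_rel|² = 10;  v_rel·d = (1)·(-15) + (3)·(-1) = -18
10·t² + 36·t + 162 = 0  ⇒  m = (-18)² − 10·162 = -1296
m = -1296 < 0,  v_rel·d = -18 < 0  ⇒  outside

inside=no margin=-1296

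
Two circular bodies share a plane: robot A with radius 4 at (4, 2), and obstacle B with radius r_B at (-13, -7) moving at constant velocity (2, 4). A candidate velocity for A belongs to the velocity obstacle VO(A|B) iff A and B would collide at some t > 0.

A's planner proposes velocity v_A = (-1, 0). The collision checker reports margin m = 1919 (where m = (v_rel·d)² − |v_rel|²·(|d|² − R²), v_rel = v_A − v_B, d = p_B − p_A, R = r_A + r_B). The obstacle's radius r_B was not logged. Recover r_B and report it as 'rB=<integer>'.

m = 1919
d = (-17, -9);  v_rel = (-3, -4),  |v_rel|² = 25
v_rel×d = (-3)·(-9) − (-4)·(-17) = -41
since m = R²·25 − (-41)²:  R² = (1681 + 1919) / 25 = 144
R = √144 = 12  ⇒  r_B = 12 − 4 = 8

rB=8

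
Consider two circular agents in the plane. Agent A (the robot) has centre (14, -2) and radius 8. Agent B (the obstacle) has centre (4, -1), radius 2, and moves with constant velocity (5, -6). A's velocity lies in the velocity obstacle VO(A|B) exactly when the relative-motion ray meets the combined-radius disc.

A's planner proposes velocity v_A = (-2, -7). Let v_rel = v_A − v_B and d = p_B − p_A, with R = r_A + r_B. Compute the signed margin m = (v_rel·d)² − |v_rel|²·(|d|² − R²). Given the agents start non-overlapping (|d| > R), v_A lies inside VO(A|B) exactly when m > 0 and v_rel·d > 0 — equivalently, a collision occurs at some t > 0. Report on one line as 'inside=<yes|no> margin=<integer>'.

d = (-10, 1),  |d|² = 101;  R = 8+2 = 10,  c = 101−10² = 1
v_rel = (-7, -1),  |v_rel|² = 50;  v_rel·d = (-7)·(-10) + (-1)·(1) = 69
50·t² − 138·t + 1 = 0  ⇒  m = 69² − 50·1 = 4711
m = 4711 > 0,  v_rel·d = 69 > 0  ⇒  inside

inside=yes margin=4711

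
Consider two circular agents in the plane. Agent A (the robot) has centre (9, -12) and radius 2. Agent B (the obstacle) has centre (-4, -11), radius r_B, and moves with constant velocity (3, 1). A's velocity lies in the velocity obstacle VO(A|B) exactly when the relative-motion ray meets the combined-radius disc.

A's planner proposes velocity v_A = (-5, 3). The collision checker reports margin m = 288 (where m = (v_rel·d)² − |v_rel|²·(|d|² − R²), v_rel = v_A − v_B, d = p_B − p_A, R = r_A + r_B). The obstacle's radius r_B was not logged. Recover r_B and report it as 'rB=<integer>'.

m = 288
d = (-13, 1);  v_rel = (-8, 2),  |v_rel|² = 68
v_rel×d = (-8)·(1) − (2)·(-13) = 18
since m = R²·68 − 18²:  R² = (324 + 288) / 68 = 9
R = √9 = 3  ⇒  r_B = 3 − 2 = 1

rB=1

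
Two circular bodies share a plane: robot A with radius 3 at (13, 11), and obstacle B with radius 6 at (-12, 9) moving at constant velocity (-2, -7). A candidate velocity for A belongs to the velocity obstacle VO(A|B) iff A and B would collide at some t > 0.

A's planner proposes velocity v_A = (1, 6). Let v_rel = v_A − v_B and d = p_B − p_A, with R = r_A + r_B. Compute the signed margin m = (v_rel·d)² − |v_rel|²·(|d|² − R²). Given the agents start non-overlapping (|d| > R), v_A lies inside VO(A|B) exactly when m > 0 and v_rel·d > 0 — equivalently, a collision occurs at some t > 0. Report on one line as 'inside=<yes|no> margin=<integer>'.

d = (-25, -2),  |d|² = 629;  R = 3+6 = 9,  c = 629−9² = 548
v_rel = (3, 13),  |v_rel|² = 178;  v_rel·d = (3)·(-25) + (13)·(-2) = -101
178·t² + 202·t + 548 = 0  ⇒  m = (-101)² − 178·548 = -87343
m = -87343 < 0,  v_rel·d = -101 < 0  ⇒  outside

inside=no margin=-87343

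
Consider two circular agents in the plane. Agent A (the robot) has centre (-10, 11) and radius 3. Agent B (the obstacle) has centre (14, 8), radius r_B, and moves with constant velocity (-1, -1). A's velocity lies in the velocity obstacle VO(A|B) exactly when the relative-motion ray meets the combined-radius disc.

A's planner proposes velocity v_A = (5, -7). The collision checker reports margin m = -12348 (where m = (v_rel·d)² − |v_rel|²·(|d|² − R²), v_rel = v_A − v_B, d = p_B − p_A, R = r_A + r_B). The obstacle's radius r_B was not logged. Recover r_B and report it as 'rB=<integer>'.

m = -12348
d = (24, -3);  v_rel = (6, -6),  |v_rel|² = 72
v_rel×d = (6)·(-3) − (-6)·(24) = 126
since m = R²·72 − 126²:  R² = (15876 + -12348) / 72 = 49
R = √49 = 7  ⇒  r_B = 7 − 3 = 4

rB=4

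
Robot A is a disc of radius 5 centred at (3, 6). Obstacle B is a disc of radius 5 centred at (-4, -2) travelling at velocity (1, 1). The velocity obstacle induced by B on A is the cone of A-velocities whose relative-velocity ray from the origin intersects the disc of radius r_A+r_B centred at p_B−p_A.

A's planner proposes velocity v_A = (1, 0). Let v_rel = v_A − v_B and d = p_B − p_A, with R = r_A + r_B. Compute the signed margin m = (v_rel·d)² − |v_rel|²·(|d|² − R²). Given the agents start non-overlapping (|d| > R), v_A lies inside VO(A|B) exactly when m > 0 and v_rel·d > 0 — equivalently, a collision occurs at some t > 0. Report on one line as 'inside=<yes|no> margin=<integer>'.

d = (-7, -8),  |d|² = 113;  R = 5+5 = 10,  c = 113−10² = 13
v_rel = (0, -1),  |v_rel|² = 1;  v_rel·d = (0)·(-7) + (-1)·(-8) = 8
1·t² − 16·t + 13 = 0  ⇒  m = 8² − 1·13 = 51
m = 51 > 0,  v_rel·d = 8 > 0  ⇒  inside

inside=yes margin=51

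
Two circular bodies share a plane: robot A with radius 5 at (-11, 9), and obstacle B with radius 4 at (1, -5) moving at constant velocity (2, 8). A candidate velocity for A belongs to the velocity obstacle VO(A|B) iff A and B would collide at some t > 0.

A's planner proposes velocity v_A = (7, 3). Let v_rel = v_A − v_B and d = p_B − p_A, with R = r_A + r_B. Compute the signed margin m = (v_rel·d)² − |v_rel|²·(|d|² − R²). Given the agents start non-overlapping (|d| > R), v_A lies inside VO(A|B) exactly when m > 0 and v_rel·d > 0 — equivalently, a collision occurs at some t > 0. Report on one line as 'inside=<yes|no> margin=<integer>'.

d = (12, -14),  |d|² = 340;  R = 5+4 = 9,  c = 340−9² = 259
v_rel = (5, -5),  |v_rel|² = 50;  v_rel·d = (5)·(12) + (-5)·(-14) = 130
50·t² − 260·t + 259 = 0  ⇒  m = 130² − 50·259 = 3950
m = 3950 > 0,  v_rel·d = 130 > 0  ⇒  inside

inside=yes margin=3950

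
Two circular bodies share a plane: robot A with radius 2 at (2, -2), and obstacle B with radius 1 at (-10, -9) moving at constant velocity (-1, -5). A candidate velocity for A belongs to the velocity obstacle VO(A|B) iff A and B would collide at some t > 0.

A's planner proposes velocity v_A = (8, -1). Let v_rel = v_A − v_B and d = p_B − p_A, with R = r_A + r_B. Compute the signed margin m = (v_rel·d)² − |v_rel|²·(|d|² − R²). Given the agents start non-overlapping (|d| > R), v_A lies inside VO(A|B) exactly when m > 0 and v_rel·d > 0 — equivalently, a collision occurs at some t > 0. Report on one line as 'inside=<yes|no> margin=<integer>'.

d = (-12, -7),  |d|² = 193;  R = 2+1 = 3,  c = 193−3² = 184
v_rel = (9, 4),  |v_rel|² = 97;  v_rel·d = (9)·(-12) + (4)·(-7) = -136
97·t² + 272·t + 184 = 0  ⇒  m = (-136)² − 97·184 = 648
m = 648 > 0,  v_rel·d = -136 < 0  ⇒  outside

inside=no margin=648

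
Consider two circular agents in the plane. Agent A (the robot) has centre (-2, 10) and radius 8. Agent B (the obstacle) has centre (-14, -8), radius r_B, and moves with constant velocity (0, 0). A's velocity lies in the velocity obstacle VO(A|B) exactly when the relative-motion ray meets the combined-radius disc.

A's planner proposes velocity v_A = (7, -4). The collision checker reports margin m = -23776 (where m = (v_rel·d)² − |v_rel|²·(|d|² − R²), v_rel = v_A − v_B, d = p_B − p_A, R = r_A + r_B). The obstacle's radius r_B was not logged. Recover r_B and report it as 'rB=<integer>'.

m = -23776
d = (-12, -18);  v_rel = (7, -4),  |v_rel|² = 65
v_rel×d = (7)·(-18) − (-4)·(-12) = -174
since m = R²·65 − (-174)²:  R² = (30276 + -23776) / 65 = 100
R = √100 = 10  ⇒  r_B = 10 − 8 = 2

rB=2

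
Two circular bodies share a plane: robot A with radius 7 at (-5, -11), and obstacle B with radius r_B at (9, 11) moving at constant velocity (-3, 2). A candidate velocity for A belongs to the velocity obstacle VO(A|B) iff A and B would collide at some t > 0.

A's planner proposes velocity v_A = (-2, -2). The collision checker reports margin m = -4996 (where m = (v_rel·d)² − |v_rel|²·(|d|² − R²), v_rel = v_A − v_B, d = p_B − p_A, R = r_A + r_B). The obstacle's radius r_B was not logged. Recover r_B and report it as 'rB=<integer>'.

m = -4996
d = (14, 22);  v_rel = (1, -4),  |v_rel|² = 17
v_rel×d = (1)·(22) − (-4)·(14) = 78
since m = R²·17 − 78²:  R² = (6084 + -4996) / 17 = 64
R = √64 = 8  ⇒  r_B = 8 − 7 = 1

rB=1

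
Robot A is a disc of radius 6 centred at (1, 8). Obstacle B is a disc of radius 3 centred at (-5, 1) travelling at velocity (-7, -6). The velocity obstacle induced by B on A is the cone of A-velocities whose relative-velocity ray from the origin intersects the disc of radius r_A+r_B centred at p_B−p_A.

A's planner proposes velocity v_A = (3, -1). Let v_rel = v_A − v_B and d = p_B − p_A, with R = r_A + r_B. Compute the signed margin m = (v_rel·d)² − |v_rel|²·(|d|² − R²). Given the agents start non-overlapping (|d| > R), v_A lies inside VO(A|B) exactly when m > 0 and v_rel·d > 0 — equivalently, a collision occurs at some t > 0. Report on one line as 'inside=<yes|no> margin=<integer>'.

d = (-6, -7),  |d|² = 85;  R = 6+3 = 9,  c = 85−9² = 4
v_rel = (10, 5),  |v_rel|² = 125;  v_rel·d = (10)·(-6) + (5)·(-7) = -95
125·t² + 190·t + 4 = 0  ⇒  m = (-95)² − 125·4 = 8525
m = 8525 > 0,  v_rel·d = -95 < 0  ⇒  outside

inside=no margin=8525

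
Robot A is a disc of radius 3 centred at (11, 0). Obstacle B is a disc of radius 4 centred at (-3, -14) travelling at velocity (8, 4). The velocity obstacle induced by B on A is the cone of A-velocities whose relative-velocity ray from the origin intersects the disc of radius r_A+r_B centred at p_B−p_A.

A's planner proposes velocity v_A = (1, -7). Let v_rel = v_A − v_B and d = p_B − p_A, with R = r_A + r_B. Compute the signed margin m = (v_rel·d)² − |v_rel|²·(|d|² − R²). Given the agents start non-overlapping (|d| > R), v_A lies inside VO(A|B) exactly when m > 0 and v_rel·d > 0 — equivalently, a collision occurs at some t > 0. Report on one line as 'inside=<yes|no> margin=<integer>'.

d = (-14, -14),  |d|² = 392;  R = 3+4 = 7,  c = 392−7² = 343
v_rel = (-7, -11),  |v_rel|² = 170;  v_rel·d = (-7)·(-14) + (-11)·(-14) = 252
170·t² − 504·t + 343 = 0  ⇒  m = 252² − 170·343 = 5194
m = 5194 > 0,  v_rel·d = 252 > 0  ⇒  inside

inside=yes margin=5194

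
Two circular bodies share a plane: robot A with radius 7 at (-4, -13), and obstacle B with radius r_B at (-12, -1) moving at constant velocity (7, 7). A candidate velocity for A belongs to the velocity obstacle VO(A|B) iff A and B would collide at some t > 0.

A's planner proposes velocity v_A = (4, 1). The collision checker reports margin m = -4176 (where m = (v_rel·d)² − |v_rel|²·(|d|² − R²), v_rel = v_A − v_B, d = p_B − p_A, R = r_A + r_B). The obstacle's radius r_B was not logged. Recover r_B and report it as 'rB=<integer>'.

m = -4176
d = (-8, 12);  v_rel = (-3, -6),  |v_rel|² = 45
v_rel×d = (-3)·(12) − (-6)·(-8) = -84
since m = R²·45 − (-84)²:  R² = (7056 + -4176) / 45 = 64
R = √64 = 8  ⇒  r_B = 8 − 7 = 1

rB=1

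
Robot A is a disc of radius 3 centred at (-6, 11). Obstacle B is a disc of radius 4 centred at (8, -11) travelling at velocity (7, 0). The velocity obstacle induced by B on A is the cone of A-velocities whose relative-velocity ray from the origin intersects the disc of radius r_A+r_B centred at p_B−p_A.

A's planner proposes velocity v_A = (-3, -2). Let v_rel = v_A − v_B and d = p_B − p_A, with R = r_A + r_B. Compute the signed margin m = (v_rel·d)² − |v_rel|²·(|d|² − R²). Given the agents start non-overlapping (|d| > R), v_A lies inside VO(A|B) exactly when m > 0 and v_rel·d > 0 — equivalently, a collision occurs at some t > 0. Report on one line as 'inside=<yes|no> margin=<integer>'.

d = (14, -22),  |d|² = 680;  R = 3+4 = 7,  c = 680−7² = 631
v_rel = (-10, -2),  |v_rel|² = 104;  v_rel·d = (-10)·(14) + (-2)·(-22) = -96
104·t² + 192·t + 631 = 0  ⇒  m = (-96)² − 104·631 = -56408
m = -56408 < 0,  v_rel·d = -96 < 0  ⇒  outside

inside=no margin=-56408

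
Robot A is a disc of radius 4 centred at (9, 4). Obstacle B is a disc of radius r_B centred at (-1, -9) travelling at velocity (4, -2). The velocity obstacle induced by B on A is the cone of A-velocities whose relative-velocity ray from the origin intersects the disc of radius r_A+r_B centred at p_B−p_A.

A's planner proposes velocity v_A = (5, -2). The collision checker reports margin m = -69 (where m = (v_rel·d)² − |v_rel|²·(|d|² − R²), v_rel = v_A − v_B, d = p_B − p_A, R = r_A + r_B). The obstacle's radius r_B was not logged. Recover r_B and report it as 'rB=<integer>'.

m = -69
d = (-10, -13);  v_rel = (1, 0),  |v_rel|² = 1
v_rel×d = (1)·(-13) − (0)·(-10) = -13
since m = R²·1 − (-13)²:  R² = (169 + -69) / 1 = 100
R = √100 = 10  ⇒  r_B = 10 − 4 = 6

rB=6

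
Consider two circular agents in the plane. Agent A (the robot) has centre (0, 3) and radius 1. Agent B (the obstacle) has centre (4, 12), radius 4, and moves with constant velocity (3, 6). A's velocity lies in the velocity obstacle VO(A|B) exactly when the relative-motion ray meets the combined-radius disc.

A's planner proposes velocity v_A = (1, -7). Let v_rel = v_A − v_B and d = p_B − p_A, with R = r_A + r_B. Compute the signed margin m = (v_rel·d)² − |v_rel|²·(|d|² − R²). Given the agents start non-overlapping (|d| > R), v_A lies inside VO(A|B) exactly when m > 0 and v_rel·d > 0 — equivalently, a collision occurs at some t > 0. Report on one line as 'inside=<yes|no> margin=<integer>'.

d = (4, 9),  |d|² = 97;  R = 1+4 = 5,  c = 97−5² = 72
v_rel = (-2, -13),  |v_rel|² = 173;  v_rel·d = (-2)·(4) + (-13)·(9) = -125
173·t² + 250·t + 72 = 0  ⇒  m = (-125)² − 173·72 = 3169
m = 3169 > 0,  v_rel·d = -125 < 0  ⇒  outside

inside=no margin=3169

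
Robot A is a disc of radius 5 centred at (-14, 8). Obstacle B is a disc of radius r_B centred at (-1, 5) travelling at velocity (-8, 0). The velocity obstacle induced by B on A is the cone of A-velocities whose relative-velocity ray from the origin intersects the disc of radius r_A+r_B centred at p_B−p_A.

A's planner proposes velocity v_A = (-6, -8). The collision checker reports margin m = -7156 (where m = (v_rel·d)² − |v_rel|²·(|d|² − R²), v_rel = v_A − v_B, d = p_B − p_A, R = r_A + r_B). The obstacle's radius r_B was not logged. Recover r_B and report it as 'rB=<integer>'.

m = -7156
d = (13, -3);  v_rel = (2, -8),  |v_rel|² = 68
v_rel×d = (2)·(-3) − (-8)·(13) = 98
since m = R²·68 − 98²:  R² = (9604 + -7156) / 68 = 36
R = √36 = 6  ⇒  r_B = 6 − 5 = 1

rB=1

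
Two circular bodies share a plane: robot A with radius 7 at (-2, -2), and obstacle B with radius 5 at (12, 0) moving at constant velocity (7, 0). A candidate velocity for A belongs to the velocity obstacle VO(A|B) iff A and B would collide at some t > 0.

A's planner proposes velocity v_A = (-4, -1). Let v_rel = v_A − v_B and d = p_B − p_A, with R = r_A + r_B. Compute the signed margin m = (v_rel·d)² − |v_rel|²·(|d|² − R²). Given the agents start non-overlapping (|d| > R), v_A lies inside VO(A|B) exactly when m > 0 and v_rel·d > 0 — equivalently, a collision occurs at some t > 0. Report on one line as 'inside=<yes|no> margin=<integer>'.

d = (14, 2),  |d|² = 200;  R = 7+5 = 12,  c = 200−12² = 56
v_rel = (-11, -1),  |v_rel|² = 122;  v_rel·d = (-11)·(14) + (-1)·(2) = -156
122·t² + 312·t + 56 = 0  ⇒  m = (-156)² − 122·56 = 17504
m = 17504 > 0,  v_rel·d = -156 < 0  ⇒  outside

inside=no margin=17504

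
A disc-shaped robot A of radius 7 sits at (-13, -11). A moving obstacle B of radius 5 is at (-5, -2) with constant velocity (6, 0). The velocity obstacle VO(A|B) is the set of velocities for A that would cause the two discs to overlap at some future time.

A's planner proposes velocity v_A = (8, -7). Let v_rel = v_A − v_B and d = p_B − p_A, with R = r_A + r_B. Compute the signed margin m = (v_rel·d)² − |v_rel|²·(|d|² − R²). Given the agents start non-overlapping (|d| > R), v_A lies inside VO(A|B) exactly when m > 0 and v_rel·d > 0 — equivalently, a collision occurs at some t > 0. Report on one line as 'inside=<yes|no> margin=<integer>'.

d = (8, 9),  |d|² = 145;  R = 7+5 = 12,  c = 145−12² = 1
v_rel = (2, -7),  |v_rel|² = 53;  v_rel·d = (2)·(8) + (-7)·(9) = -47
53·t² + 94·t + 1 = 0  ⇒  m = (-47)² − 53·1 = 2156
m = 2156 > 0,  v_rel·d = -47 < 0  ⇒  outside

inside=no margin=2156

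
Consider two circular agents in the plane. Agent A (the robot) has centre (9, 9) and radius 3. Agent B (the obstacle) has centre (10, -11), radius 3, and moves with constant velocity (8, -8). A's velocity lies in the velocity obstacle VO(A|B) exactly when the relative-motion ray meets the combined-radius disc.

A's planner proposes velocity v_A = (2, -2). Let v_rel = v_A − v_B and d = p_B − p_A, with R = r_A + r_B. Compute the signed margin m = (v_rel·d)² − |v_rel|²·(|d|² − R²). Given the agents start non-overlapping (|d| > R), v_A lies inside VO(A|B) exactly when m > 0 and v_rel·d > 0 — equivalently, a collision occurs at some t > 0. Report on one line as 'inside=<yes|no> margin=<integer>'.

d = (1, -20),  |d|² = 401;  R = 3+3 = 6,  c = 401−6² = 365
v_rel = (-6, 6),  |v_rel|² = 72;  v_rel·d = (-6)·(1) + (6)·(-20) = -126
72·t² + 252·t + 365 = 0  ⇒  m = (-126)² − 72·365 = -10404
m = -10404 < 0,  v_rel·d = -126 < 0  ⇒  outside

inside=no margin=-10404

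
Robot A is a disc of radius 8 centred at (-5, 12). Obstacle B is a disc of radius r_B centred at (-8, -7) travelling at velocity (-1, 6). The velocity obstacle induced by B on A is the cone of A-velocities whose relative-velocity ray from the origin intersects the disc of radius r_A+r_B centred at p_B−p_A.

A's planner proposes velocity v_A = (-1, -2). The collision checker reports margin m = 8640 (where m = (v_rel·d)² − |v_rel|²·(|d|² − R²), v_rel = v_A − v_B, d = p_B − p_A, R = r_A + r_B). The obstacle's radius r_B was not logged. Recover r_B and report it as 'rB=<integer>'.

m = 8640
d = (-3, -19);  v_rel = (0, -8),  |v_rel|² = 64
v_rel×d = (0)·(-19) − (-8)·(-3) = -24
since m = R²·64 − (-24)²:  R² = (576 + 8640) / 64 = 144
R = √144 = 12  ⇒  r_B = 12 − 8 = 4

rB=4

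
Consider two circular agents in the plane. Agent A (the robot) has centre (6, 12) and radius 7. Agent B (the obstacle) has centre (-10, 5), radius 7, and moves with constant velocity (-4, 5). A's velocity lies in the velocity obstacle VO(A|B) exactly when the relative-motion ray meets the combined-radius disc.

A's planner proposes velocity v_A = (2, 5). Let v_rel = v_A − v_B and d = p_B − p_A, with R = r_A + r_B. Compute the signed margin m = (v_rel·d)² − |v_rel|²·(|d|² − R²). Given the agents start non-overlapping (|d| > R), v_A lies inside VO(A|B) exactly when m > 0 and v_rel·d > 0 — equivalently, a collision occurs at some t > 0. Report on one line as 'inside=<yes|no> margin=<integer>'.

d = (-16, -7),  |d|² = 305;  R = 7+7 = 14,  c = 305−14² = 109
v_rel = (6, 0),  |v_rel|² = 36;  v_rel·d = (6)·(-16) + (0)·(-7) = -96
36·t² + 192·t + 109 = 0  ⇒  m = (-96)² − 36·109 = 5292
m = 5292 > 0,  v_rel·d = -96 < 0  ⇒  outside

inside=no margin=5292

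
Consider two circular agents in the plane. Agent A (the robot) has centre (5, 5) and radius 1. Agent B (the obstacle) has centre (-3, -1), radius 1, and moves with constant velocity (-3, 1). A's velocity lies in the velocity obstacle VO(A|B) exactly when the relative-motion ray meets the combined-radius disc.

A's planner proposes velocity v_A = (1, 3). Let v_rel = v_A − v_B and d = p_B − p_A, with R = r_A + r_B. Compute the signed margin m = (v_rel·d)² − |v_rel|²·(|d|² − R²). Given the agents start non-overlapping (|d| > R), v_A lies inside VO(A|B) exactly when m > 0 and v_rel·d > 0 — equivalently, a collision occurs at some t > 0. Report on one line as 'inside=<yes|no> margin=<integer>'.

d = (-8, -6),  |d|² = 100;  R = 1+1 = 2,  c = 100−2² = 96
v_rel = (4, 2),  |v_rel|² = 20;  v_rel·d = (4)·(-8) + (2)·(-6) = -44
20·t² + 88·t + 96 = 0  ⇒  m = (-44)² − 20·96 = 16
m = 16 > 0,  v_rel·d = -44 < 0  ⇒  outside

inside=no margin=16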